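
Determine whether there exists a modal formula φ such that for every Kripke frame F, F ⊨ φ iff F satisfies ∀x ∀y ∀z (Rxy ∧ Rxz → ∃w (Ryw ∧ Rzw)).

Yes: it is convergence, defined by the .2 schema ◇□q → □◇q.

Definable; ◇□q → □◇q defines it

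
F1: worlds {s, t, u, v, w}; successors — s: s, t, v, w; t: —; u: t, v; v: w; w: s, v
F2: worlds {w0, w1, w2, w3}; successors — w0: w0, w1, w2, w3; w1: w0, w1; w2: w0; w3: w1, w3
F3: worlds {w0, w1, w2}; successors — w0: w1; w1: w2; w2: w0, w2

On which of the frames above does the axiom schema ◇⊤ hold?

F2, F3

Frame correspondent (Sahlqvist): ∀x ∃y Rxy — i.e. seriality.
F1: fails — world t has no successor.
F2: condition met.
F3: condition met.
Valid on: F2, F3.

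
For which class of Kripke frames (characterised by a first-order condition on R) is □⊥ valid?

This schema is the Ver axiom.
Its frame correspondent is emptiness of R — ∀x ∀y ¬Rxy.

emptiness of R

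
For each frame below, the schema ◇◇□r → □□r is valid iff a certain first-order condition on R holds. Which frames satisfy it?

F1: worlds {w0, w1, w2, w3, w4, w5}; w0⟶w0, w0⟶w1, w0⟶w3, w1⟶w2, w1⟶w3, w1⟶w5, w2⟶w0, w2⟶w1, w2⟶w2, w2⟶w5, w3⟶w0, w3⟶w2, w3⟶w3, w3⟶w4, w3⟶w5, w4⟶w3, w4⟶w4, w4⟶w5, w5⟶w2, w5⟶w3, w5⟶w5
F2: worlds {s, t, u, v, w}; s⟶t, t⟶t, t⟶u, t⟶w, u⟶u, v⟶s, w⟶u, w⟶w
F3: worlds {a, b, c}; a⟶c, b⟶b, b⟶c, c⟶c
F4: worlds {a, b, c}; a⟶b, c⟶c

F4

Frame correspondent (Sahlqvist): ∀x ∀y ∀z ((xR²y ∧ xR²z) → ∃w (yRw ∧ z = w)) — i.e. a generalized confluence (Geach) condition.
F1: fails — w0R²w0, w0R²w2 but no w with w0Rw and w2=w.
F2: fails — sR²u, sR²t but no w* with uRw* and t=w*.
F3: fails — bR²c, bR²b but no w with cRw and b=w.
F4: satisfies the condition.
Valid on: F4.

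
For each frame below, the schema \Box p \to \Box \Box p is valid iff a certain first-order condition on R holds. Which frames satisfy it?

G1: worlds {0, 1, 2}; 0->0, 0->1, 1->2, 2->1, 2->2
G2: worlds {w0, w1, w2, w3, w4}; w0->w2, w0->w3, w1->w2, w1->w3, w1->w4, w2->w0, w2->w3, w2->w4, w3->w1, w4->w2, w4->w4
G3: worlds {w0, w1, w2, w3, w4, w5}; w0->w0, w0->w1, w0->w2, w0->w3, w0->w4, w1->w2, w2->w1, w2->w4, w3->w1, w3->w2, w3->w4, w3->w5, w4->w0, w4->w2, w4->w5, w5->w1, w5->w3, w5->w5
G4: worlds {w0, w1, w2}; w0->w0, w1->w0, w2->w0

Frame correspondent (Sahlqvist): \forall x \forall y \forall z (Rxy \wedge Ryz \to Rxz) — i.e. transitivity.
G1: fails — R12 and R21 but not R11.
G2: fails — Rw1w2 and Rw2w0 but not Rw1w0.
G3: fails — Rw1w2 and Rw2w4 but not Rw1w4.
G4: holds.

G4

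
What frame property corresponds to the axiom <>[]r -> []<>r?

Convergence

Suppose ◇□r→□◇r is valid. Take Rxy, Rxz and set V(r)={w : Ryw}. Then □r at y so ◇□r at x, so □◇r at x, so ◇r at z, giving w with Rzw and Ryw.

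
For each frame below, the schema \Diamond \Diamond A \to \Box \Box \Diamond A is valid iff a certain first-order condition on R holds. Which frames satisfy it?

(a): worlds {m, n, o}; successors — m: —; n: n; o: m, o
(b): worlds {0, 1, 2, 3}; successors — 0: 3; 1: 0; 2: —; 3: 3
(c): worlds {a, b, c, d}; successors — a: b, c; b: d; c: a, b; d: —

Frame correspondent (Sahlqvist): \forall x \forall y \forall z ((x R^2 y \wedge x R^2 z) \to \exists w (y = w \wedge zRw)) — i.e. a generalized confluence (Geach) condition.
(a): fails — oR²m, oR²m but no w with m=w and mRw.
(b): holds.
(c): fails — aR²a, aR²a but no w with a=w and aRw.
Valid on: (b).

(b)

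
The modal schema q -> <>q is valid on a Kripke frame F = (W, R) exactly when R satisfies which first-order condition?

This is frame-equivalent to □q → q (substitute ¬q for q and contrapose).
Suppose □q→q is valid. At any x set V(q)={w : Rxw}. Then □q holds at x, so q holds at x, i.e. Rxx.

reflexivity: forall x Rxx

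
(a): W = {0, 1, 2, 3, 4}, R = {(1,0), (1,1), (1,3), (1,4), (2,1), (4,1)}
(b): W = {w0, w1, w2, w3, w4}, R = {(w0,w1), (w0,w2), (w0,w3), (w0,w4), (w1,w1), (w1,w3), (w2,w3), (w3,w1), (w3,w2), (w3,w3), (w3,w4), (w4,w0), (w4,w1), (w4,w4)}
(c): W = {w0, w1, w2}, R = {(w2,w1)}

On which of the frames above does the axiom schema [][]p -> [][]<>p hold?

(b), (c)

The schema corresponds to a generalized confluence (Geach) condition: forall x forall z (x R^2 z -> exists w (x R^2 w & zRw)).
(a): fails — 1R²0 but no w with 1R²w and 0Rw.
(b): condition met.
(c): condition met.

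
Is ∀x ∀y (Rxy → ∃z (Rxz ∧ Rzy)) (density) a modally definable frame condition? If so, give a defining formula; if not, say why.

Yes, by □□r → □r

Yes: it is density, defined by the C4 schema □□r → □r.
Suppose □□r→□r is valid. Take Rxy and set V(r)={w : xR²w}. Then □□r at x, so □r at x, so r at y, i.e. ∃z(Rxz∧Rzy).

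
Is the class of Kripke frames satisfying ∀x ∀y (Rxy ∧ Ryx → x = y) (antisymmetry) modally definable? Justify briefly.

Not modally definable

Modal frame validity is preserved under surjective bounded morphisms.
The 4-cycle (worlds 0,1,2,3 with 0→1→2→3→0) is antisymmetric. Sending even-indexed worlds to s and odd-indexed worlds to t is a surjective bounded morphism onto the two-world frame with s↔t, which is not antisymmetric.
So the class is not modally definable.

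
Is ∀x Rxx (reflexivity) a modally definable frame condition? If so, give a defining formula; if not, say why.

Yes, by □p → p

Yes: it is reflexivity, defined by the T schema □p → p.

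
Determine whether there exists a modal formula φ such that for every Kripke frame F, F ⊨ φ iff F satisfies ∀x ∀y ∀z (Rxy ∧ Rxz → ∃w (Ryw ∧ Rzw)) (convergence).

Yes, by ◇□r → □◇r

Yes: it is convergence, defined by the .2 schema ◇□r → □◇r.
Suppose ◇□r→□◇r is valid. Take Rxy, Rxz and set V(r)={w : Ryw}. Then □r at y so ◇□r at x, so □◇r at x, so ◇r at z, giving w with Rzw and Ryw.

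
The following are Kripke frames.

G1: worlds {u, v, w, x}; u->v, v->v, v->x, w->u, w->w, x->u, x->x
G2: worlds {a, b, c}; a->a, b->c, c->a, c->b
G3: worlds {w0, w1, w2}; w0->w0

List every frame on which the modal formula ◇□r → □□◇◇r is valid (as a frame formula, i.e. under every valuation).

This is the axiom for a generalized confluence (Geach) condition; its first-order frame correspondent is ∀x ∀y ∀z ((xRy ∧ xR²z) → ∃w (yRw ∧ zR²w)).
G1: fails — wRw, wR²u but no t with wRt and uR²t.
G2: fails — cRb, cR²a but no w with bRw and aR²w.
G3: ✓.
Valid on: G3.

G3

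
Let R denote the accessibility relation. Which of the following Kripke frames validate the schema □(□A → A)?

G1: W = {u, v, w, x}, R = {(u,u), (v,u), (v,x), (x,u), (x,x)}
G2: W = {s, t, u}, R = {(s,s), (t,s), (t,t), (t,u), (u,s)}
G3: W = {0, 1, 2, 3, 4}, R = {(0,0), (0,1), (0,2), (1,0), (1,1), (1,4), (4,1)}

Frame correspondent (Sahlqvist): ∀x ∀y (Rxy → Ryy) — i.e. shift-reflexivity.
G1: condition met.
G2: fails — Rtu but not Ruu.
G3: fails — R02 but not R22.
Valid on: G1.

G1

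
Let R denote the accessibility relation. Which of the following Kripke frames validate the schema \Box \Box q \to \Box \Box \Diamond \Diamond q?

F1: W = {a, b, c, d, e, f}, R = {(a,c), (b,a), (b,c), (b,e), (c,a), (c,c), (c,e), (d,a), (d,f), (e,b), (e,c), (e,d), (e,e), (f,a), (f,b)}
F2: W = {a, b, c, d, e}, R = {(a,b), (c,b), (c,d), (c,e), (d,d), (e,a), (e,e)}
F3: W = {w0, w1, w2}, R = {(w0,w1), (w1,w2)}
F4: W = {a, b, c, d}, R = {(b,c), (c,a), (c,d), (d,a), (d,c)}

The schema corresponds to a generalized confluence (Geach) condition: \forall x \forall z (x R^2 z \to \exists w (x R^2 w \wedge z R^2 w)).
F1: holds.
F2: fails — cR²a but no w with cR²w and aR²w.
F3: fails — w0R²w2 but no w with w0R²w and w2R²w.
F4: fails — bR²a but no w with bR²w and aR²w.
Valid on: F1.

F1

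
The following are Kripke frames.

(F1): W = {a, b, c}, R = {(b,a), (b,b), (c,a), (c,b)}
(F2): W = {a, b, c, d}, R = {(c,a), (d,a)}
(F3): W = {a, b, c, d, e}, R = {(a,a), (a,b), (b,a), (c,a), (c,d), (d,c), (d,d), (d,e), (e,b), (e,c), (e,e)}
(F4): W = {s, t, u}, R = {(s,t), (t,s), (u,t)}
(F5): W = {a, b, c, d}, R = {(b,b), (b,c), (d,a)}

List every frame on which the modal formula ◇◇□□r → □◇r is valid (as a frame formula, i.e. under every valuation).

The schema corresponds to a generalized confluence (Geach) condition: ∀x ∀y ∀z ((xR²y ∧ xRz) → ∃w (yR²w ∧ zRw)).
(F1): fails — bR²a, bRa but no w with aR²w and aRw.
(F2): ✓.
(F3): fails — cR²a, cRd but no w with aR²w and dRw.
(F4): ✓.
(F5): fails — bR²b, bRc but no w with bR²w and cRw.

(F2), (F4)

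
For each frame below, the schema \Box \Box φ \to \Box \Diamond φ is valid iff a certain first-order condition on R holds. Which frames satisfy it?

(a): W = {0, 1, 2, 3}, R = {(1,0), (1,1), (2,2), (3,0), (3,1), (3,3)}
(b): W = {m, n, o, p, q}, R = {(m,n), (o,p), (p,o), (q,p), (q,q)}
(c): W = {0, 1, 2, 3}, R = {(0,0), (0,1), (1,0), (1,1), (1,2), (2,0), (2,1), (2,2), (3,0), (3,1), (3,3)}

(c)

The schema corresponds to a generalized confluence (Geach) condition: \forall x \forall z (xRz \to \exists w (x R^2 w \wedge zRw)).
(a): fails — 1R0 but no w with 1R²w and 0Rw.
(b): fails — mRn but no w with mR²w and nRw.
(c): ✓.
Valid on: (c).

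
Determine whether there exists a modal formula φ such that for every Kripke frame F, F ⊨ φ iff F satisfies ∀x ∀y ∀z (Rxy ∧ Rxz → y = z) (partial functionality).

Definable; ◇r → □r defines it

This is a Sahlqvist condition; the CD axiom ◇r → □r defines it.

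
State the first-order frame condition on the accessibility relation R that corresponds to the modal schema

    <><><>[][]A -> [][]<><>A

This is a Sahlqvist (Geach-type) schema ◇^3□^2A → □^2◇^2A.
First-order correspondent: forall x forall y forall z ((x R^3 y & x R^2 z) -> exists w (y R^2 w & z R^2 w)).

forall x forall y forall z ((x R^3 y & x R^2 z) -> exists w (y R^2 w & z R^2 w))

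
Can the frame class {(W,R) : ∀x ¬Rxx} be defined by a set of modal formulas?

No

Any modally definable frame class is closed under surjective bounded morphisms.
The 4-cycle (worlds w0,w1,w2,w3 with w0→w1→w2→w3→w0) is irreflexive, and the map sending every world to a single reflexive point • is a surjective bounded morphism (forth: every edge maps to (•,•); back: every world has a successor). So any modal formula valid on the 4-cycle is also valid on the reflexive point, which is not irreflexive.
So the class is not modally definable.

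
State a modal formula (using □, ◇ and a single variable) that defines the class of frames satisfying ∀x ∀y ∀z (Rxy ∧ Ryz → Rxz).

□r → □□r

The condition is transitivity. The 4 schema □r → □□r defines it.
Suppose □r→□□r is valid. Take Rxy, Ryz and set V(r)={w : Rxw}. Then □r at x, so □□r at x, so □r at y, so r at z, i.e. Rxz.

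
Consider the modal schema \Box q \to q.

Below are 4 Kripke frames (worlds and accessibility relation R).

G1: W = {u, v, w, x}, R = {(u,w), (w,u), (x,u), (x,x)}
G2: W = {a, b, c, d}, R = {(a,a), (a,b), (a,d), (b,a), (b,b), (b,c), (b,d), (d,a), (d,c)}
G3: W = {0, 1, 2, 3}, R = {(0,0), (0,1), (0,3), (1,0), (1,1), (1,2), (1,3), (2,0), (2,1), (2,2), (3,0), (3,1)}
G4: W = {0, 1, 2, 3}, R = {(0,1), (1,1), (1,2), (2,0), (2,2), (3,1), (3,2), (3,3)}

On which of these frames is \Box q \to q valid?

The schema corresponds to reflexivity: \forall x Rxx.
G1: fails — world u does not see itself.
G2: fails — world c does not see itself.
G3: fails — world 3 does not see itself.
G4: fails — world 0 does not see itself.

none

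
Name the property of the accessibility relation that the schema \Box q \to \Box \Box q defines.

Suppose □q→□□q is valid. Take Rxy, Ryz and set V(q)={w : Rxw}. Then □q at x, so □□q at x, so □q at y, so q at z, i.e. Rxz.

Transitivity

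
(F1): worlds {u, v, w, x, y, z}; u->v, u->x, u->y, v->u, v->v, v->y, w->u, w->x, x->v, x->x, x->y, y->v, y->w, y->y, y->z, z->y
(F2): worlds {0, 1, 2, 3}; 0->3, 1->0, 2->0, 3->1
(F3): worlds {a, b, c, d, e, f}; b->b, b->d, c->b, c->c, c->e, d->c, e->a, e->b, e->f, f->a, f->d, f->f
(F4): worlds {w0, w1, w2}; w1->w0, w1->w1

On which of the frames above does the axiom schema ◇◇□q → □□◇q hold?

(F2)

Frame correspondent (Sahlqvist): ∀x ∀y ∀z ((xR²y ∧ xR²z) → ∃w (yRw ∧ zRw)) — i.e. a generalized confluence (Geach) condition.
(F1): fails — uR²w, uR²y but no t with wRt and yRt.
(F2): holds.
(F3): fails — bR²b, bR²d but no w with bRw and dRw.
(F4): fails — w1R²w0, w1R²w0 but no w with w0Rw and w0Rw.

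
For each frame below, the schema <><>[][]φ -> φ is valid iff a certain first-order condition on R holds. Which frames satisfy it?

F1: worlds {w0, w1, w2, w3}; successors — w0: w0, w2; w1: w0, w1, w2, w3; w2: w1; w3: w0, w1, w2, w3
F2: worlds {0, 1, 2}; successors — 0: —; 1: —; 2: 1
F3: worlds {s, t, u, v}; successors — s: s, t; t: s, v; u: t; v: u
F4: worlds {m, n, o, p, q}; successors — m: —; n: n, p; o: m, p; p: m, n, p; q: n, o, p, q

The schema corresponds to a generalized confluence (Geach) condition: forall x forall y (x R^2 y -> exists w (y R^2 w & x = w)).
F1: fails — w3R²w0 but no w with w0R²w and w3=w.
F2: holds.
F3: fails — sR²v but no w with vR²w and s=w.
F4: fails — nR²m but no w with mR²w and n=w.

F2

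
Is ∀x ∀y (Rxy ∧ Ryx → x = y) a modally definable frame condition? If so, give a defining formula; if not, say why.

No

Any modally definable frame class is closed under surjective bounded morphisms.
The 4-cycle (worlds a,b,c,d with a→b→c→d→a) is antisymmetric. Sending even-indexed worlds to a and odd-indexed worlds to b is a surjective bounded morphism onto the two-world frame with a↔b, which is not antisymmetric.
So the class is not modally definable.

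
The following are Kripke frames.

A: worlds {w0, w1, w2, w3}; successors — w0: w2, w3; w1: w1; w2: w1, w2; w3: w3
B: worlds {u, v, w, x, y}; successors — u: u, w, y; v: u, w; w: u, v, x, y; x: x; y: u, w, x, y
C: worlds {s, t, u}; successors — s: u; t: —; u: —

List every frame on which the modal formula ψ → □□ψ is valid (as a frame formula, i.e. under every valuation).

C

The schema corresponds to a generalized confluence (Geach) condition: ∀x ∀z (xR²z → ∃w (x = w ∧ z = w)).
A: fails — w0R²w1 but w0 ≠ w1.
B: fails — uR²v but u ≠ v.
C: ✓.
Valid on: C.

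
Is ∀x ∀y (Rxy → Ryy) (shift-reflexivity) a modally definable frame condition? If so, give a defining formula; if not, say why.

Yes, by □(□p → p)

Yes: it is shift-reflexivity, defined by the T□ schema □(□p → p).
Suppose □(□p→p) is valid. Take Rxy and set V(p)={w : Ryw}. Then at y, □p holds; since □(□p→p) at x, □p→p at y, so p at y, i.e. Ryy.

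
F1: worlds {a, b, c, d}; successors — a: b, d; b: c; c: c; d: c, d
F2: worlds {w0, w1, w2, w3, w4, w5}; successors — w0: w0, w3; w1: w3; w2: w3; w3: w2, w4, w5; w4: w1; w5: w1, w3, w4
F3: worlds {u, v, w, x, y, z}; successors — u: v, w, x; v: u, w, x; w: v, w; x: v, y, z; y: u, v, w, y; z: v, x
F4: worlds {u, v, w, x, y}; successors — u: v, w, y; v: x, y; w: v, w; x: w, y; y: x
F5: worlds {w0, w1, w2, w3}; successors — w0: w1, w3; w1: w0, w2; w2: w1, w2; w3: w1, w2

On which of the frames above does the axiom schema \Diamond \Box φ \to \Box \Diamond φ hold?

F1, F5

This is the axiom for convergence; its first-order frame correspondent is \forall x \forall y \forall z (Rxy \wedge Rxz \to \exists w (Ryw \wedge Rzw)).
F1: ✓.
F2: fails — Rw0w0 and Rw0w3 but w0 and w3 have no common successor.
F3: fails — Ruv and Rux but v and x have no common successor.
F4: fails — Ruv and Ruw but v and w have no common successor.
F5: ✓.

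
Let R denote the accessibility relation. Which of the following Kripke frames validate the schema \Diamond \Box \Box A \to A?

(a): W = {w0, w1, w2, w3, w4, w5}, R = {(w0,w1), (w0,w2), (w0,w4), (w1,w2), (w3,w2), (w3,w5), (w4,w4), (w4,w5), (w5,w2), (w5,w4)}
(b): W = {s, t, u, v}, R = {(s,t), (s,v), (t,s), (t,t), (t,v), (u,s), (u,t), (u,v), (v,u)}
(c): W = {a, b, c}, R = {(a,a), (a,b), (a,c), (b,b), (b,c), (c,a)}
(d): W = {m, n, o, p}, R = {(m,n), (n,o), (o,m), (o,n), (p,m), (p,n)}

This is the axiom for a generalized confluence (Geach) condition; its first-order frame correspondent is \forall x \forall y (xRy \to \exists w (y R^2 w \wedge x = w)).
(a): fails — w0Rw1 but no w with w1R²w and w0=w.
(b): fails — uRv but no w with vR²w and u=w.
(c): condition met.
(d): fails — oRn but no w with nR²w and o=w.

(c)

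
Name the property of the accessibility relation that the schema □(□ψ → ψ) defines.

Shift-reflexivity

Suppose □(□ψ→ψ) is valid. Take Rxy and set V(ψ)={w : Ryw}. Then at y, □ψ holds; since □(□ψ→ψ) at x, □ψ→ψ at y, so ψ at y, i.e. Ryy.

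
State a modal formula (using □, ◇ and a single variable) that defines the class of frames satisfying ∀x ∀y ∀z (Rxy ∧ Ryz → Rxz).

□p → □□p

A defining formula is □p → □□p (the 4 axiom).
Suppose □p→□□p is valid. Take Rxy, Ryz and set V(p)={w : Rxw}. Then □p at x, so □□p at x, so □p at y, so p at z, i.e. Rxz.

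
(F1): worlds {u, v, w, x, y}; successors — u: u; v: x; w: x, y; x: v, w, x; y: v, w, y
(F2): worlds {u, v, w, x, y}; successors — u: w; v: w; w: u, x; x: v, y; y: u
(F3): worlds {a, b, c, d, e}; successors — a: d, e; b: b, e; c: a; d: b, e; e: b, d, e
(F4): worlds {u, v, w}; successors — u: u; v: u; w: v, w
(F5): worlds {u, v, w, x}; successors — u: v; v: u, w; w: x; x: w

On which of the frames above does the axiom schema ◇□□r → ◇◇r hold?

Frame correspondent (Sahlqvist): ∀x ∀y (xRy → ∃w (yR²w ∧ xR²w)) — i.e. a generalized confluence (Geach) condition.
(F1): holds.
(F2): fails — uRw but no t with wR²t and uR²t.
(F3): holds.
(F4): holds.
(F5): fails — uRv but no t with vR²t and uR²t.

(F1), (F3), (F4)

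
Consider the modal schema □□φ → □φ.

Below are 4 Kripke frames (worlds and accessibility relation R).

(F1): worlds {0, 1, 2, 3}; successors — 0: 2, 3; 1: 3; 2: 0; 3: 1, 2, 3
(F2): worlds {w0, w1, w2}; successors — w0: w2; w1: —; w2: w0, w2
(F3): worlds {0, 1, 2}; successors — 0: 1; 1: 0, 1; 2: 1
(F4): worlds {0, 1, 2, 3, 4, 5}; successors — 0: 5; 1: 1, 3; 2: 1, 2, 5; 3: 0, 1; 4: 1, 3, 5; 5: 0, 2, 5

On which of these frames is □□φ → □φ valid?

Frame correspondent (Sahlqvist): ∀x ∀y (Rxy → ∃z (Rxz ∧ Rzy)) — i.e. density.
(F1): fails — R20 but no z with R2z and Rz0.
(F2): satisfies the condition.
(F3): satisfies the condition.
(F4): fails — R30 but no z with R3z and Rz0.

(F2), (F3)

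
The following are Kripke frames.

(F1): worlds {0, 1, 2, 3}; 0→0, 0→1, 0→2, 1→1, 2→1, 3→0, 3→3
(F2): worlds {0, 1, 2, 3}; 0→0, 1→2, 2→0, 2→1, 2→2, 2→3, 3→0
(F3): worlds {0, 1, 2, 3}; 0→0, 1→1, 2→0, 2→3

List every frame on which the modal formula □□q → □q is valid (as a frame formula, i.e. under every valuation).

This is the axiom for density; its first-order frame correspondent is ∀x ∀y (Rxy → ∃z (Rxz ∧ Rzy)).
(F1): condition met.
(F2): condition met.
(F3): fails — R23 but no z with R2z and Rz3.

(F1), (F2)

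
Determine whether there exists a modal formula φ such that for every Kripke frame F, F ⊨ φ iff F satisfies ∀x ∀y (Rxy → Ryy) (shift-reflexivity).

Yes: it is shift-reflexivity, defined by the T□ schema □(□r → r).
Suppose □(□r→r) is valid. Take Rxy and set V(r)={w : Ryw}. Then at y, □r holds; since □(□r→r) at x, □r→r at y, so r at y, i.e. Ryy.

Yes — defined by □(□r → r)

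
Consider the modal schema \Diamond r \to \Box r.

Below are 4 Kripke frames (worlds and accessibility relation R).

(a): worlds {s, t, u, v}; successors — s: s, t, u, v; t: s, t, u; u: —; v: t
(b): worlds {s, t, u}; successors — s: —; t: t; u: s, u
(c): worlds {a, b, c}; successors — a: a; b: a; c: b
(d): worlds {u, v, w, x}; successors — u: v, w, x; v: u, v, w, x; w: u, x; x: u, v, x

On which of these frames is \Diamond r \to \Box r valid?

(c)

Frame correspondent (Sahlqvist): \forall x \forall y \forall z (Rxy \wedge Rxz \to y = z) — i.e. partial functionality.
(a): fails — s sees both s and t.
(b): fails — u sees both s and u.
(c): holds.
(d): fails — u sees both v and w.
Valid on: (c).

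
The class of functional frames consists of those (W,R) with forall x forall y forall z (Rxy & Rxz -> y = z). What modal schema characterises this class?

This is partial functionality; the standard corresponding axiom is CD: ◇q → □q.
Suppose ◇q→□q is valid. Take Rxy, Rxz and set V(q)={y}. Then ◇q at x, so □q at x, so q at z, i.e. z=y.

◇q → □q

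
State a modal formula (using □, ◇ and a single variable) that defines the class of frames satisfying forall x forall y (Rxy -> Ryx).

A defining formula is p → □◇p (the B axiom).
Suppose p→□◇p is valid. Take Rxy and set V(p)={x}. Then p at x, so □◇p at x, so ◇p at y, so some z with Ryz has p; z=x, i.e. Ryx.

p → □◇p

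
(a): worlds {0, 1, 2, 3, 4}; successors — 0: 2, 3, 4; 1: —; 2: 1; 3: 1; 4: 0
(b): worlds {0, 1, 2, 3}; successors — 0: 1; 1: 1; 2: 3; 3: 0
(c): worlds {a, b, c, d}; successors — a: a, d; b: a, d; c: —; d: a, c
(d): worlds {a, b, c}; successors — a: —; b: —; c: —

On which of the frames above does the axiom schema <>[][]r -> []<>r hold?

(d)

Frame correspondent (Sahlqvist): forall x forall y forall z ((xRy & xRz) -> exists w (y R^2 w & zRw)) — i.e. a generalized confluence (Geach) condition.
(a): fails — 0R2, 0R2 but no w with 2R²w and 2Rw.
(b): fails — 2R3, 2R3 but no w with 3R²w and 3Rw.
(c): fails — dRa, dRc but no w with aR²w and cRw.
(d): holds.
Valid on: (d).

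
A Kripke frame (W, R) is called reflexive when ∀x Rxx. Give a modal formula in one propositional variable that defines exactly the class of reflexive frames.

A defining formula is □p → p (the T axiom).

□p → p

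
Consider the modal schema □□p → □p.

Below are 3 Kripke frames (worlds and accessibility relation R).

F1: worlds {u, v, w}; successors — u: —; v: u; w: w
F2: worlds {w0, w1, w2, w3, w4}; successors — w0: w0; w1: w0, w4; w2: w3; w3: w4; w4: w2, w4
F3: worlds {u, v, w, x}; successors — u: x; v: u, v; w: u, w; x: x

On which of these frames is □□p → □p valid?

The schema corresponds to density: ∀x ∀y (Rxy → ∃z (Rxz ∧ Rzy)).
F1: fails — Rvu but no z with Rvz and Rzu.
F2: fails — Rw2w3 but no z with Rw2z and Rzw3.
F3: condition met.

F3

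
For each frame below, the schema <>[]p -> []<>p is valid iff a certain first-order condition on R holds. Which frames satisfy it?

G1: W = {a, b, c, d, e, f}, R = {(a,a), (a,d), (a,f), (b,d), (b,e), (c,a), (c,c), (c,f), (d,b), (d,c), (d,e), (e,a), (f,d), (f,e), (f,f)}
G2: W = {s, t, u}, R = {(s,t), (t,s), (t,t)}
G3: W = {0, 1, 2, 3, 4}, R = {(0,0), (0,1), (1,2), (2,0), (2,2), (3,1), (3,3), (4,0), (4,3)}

The schema corresponds to convergence: forall x forall y forall z (Rxy & Rxz -> exists w (Ryw & Rzw)).
G1: fails — Raa and Rad but a and d have no common successor.
G2: satisfies the condition.
G3: fails — R00 and R01 but 0 and 1 have no common successor.

G2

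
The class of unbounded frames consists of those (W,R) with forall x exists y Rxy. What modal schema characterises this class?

The condition is seriality. The D schema □q → ◇q defines it.
Suppose □q→◇q is valid. At any x set V(q)=W. Then □q at x, so ◇q at x, so x has a successor.

□q → ◇q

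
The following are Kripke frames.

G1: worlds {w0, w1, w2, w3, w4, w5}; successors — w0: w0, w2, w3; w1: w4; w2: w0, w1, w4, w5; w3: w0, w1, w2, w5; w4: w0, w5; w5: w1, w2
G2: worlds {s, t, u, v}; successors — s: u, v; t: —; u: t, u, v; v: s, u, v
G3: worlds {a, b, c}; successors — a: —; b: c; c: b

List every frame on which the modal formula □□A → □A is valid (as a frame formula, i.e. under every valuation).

Frame correspondent (Sahlqvist): ∀x ∀y (Rxy → ∃z (Rxz ∧ Rzy)) — i.e. density.
G1: fails — Rw4w5 but no z with Rw4z and Rzw5.
G2: satisfies the condition.
G3: fails — Rbc but no z with Rbz and Rzc.

G2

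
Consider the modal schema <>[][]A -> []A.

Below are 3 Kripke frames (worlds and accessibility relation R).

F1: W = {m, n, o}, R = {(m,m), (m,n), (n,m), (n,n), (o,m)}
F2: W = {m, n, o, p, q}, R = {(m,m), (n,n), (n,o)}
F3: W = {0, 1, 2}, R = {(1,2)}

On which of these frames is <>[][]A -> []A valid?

F1

The schema corresponds to a generalized confluence (Geach) condition: forall x forall y forall z ((xRy & xRz) -> exists w (y R^2 w & z = w)).
F1: condition met.
F2: fails — nRo, nRn but no w with oR²w and n=w.
F3: fails — 1R2, 1R2 but no w with 2R²w and 2=w.
Valid on: F1.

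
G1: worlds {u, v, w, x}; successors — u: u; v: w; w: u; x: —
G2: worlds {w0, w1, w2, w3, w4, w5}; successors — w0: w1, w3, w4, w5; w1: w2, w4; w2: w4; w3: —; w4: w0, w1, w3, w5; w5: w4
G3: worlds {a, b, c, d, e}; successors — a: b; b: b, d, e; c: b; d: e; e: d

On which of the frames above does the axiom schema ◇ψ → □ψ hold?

This is the axiom for partial functionality; its first-order frame correspondent is ∀x ∀y ∀z (Rxy ∧ Rxz → y = z).
G1: ✓.
G2: fails — w0 sees both w1 and w3.
G3: fails — b sees both b and d.
Valid on: G1.

G1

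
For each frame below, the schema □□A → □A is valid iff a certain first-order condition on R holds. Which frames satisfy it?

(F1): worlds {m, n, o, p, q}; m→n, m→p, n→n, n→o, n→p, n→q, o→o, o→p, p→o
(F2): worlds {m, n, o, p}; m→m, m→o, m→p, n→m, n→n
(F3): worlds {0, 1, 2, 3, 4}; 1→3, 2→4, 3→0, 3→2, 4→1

(F1), (F2)

This is the axiom for density; its first-order frame correspondent is ∀x ∀y (Rxy → ∃z (Rxz ∧ Rzy)).
(F1): holds.
(F2): holds.
(F3): fails — R32 but no z with R3z and Rz2.
Valid on: (F1), (F2).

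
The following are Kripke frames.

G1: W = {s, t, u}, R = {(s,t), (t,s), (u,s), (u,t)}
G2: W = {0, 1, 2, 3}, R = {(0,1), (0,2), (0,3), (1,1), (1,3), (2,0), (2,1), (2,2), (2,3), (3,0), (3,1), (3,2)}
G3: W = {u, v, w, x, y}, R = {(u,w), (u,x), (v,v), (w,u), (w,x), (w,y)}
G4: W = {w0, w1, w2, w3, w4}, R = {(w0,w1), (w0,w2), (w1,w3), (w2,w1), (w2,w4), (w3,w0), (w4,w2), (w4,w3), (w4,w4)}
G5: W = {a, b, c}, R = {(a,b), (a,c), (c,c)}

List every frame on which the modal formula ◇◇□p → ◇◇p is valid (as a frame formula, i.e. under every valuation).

This is the axiom for a generalized confluence (Geach) condition; its first-order frame correspondent is ∀x ∀y (xR²y → ∃w (yRw ∧ xR²w)).
G1: fails — sR²s but no w with sRw and sR²w.
G2: condition met.
G3: fails — uR²x but no t with xRt and uR²t.
G4: fails — w0R²w3 but no w with w3Rw and w0R²w.
G5: condition met.
Valid on: G2, G5.

G2, G5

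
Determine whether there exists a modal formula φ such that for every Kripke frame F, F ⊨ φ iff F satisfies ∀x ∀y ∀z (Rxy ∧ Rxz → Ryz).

This is a Sahlqvist condition; the 5 axiom ◇r → □◇r defines it.
Suppose ◇r→□◇r is valid. Take Rxy, Rxz and set V(r)={y}. Then ◇r at x, so □◇r at x, so ◇r at z, so some w with Rzw has r; w=y, i.e. Rzy. By symmetry of the argument, Ryz.

Yes, by ◇r → □◇r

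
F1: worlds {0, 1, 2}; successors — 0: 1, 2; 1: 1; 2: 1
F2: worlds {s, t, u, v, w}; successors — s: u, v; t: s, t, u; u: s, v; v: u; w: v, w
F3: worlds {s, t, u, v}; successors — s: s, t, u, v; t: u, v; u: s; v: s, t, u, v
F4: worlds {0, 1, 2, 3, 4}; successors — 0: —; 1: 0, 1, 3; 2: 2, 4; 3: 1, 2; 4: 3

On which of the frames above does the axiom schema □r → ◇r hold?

F1, F2, F3

Frame correspondent (Sahlqvist): ∀x ∃y Rxy — i.e. seriality.
F1: ✓.
F2: ✓.
F3: ✓.
F4: fails — world 0 has no successor.
Valid on: F1, F2, F3.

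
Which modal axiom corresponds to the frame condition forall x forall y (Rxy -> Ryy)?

This is shift-reflexivity; the standard corresponding axiom is T□: □(□p → p).
Suppose □(□p→p) is valid. Take Rxy and set V(p)={w : Ryw}. Then at y, □p holds; since □(□p→p) at x, □p→p at y, so p at y, i.e. Ryy.

□(□p → p)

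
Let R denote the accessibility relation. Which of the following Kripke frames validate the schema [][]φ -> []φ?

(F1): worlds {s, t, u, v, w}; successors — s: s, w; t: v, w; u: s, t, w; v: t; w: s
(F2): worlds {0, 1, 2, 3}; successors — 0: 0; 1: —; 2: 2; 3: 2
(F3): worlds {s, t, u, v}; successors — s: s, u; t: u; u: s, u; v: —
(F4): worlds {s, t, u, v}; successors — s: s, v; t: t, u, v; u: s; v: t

The schema corresponds to density: forall x forall y (Rxy -> exists z (Rxz & Rzy)).
(F1): fails — Rtv but no z with Rtz and Rzv.
(F2): holds.
(F3): holds.
(F4): holds.
Valid on: (F2), (F3), (F4).

(F2), (F3), (F4)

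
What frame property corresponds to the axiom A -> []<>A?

symmetry: forall x forall y (Rxy -> Ryx)

Suppose A→□◇A is valid. Take Rxy and set V(A)={x}. Then A at x, so □◇A at x, so ◇A at y, so some z with Ryz has A; z=x, i.e. Ryx.
Conversely, any frame satisfying forall x forall y (Rxy -> Ryx) validates the schema.
Frame condition: forall x forall y (Rxy -> Ryx).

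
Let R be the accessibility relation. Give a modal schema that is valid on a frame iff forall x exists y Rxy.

□ψ → ◇ψ

A defining formula is □ψ → ◇ψ (the D axiom).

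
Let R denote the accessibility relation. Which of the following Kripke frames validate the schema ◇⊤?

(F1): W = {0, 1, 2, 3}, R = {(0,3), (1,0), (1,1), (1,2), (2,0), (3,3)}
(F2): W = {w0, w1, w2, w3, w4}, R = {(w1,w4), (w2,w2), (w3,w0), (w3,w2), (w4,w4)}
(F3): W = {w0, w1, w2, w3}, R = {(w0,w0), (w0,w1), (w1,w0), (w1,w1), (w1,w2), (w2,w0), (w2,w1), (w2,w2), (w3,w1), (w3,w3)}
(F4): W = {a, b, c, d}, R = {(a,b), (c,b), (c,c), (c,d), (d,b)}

(F1), (F3)

The schema corresponds to seriality: ∀x ∃y Rxy.
(F1): ✓.
(F2): fails — world w0 has no successor.
(F3): ✓.
(F4): fails — world b has no successor.
Valid on: (F1), (F3).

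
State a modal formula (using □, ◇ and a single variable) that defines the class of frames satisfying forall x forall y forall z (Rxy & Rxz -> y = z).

The condition is partial functionality. The CD schema ◇q → □q defines it.
Suppose ◇q→□q is valid. Take Rxy, Rxz and set V(q)={y}. Then ◇q at x, so □q at x, so q at z, i.e. z=y.

◇q → □q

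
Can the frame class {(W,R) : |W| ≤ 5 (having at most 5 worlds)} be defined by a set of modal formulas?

Not definable by any modal formula

Any modally definable frame class is closed under disjoint unions.
Any modal formula valid on each of 6 disjoint one-world frames is valid on their disjoint union (validity is preserved under disjoint unions). Each one-world frame has |W|=1≤5, but the union has |W|=6.
So the class is not modally definable.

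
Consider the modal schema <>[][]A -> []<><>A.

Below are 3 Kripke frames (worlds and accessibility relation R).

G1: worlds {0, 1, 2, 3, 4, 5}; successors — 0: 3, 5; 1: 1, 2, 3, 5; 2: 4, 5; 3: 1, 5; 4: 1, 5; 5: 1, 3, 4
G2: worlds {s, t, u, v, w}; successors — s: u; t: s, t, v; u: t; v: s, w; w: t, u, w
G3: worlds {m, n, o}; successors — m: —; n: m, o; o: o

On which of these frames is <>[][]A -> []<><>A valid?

This is the axiom for a generalized confluence (Geach) condition; its first-order frame correspondent is forall x forall y forall z ((xRy & xRz) -> exists w (y R^2 w & z R^2 w)).
G1: condition met.
G2: condition met.
G3: fails — nRm, nRm but no w with mR²w and mR²w.
Valid on: G1, G2.

G1, G2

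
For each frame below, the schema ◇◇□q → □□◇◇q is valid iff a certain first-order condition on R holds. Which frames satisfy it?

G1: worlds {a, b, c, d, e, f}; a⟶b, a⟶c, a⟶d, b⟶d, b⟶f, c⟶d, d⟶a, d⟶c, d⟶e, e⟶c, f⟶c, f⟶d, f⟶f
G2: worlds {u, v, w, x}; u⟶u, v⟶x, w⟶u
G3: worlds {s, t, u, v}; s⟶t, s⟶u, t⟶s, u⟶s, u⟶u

G2

This is the axiom for a generalized confluence (Geach) condition; its first-order frame correspondent is ∀x ∀y ∀z ((xR²y ∧ xR²z) → ∃w (yRw ∧ zR²w)).
G1: fails — aR²c, aR²c but no w with cRw and cR²w.
G2: ✓.
G3: fails — tR²t, tR²t but no w with tRw and tR²w.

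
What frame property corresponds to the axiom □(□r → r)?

shift-reflexivity

Suppose □(□r→r) is valid. Take Rxy and set V(r)={w : Ryw}. Then at y, □r holds; since □(□r→r) at x, □r→r at y, so r at y, i.e. Ryy.
Conversely, any frame satisfying ∀x ∀y (Rxy → Ryy) validates the schema.
So the correspondent is shift-reflexivity.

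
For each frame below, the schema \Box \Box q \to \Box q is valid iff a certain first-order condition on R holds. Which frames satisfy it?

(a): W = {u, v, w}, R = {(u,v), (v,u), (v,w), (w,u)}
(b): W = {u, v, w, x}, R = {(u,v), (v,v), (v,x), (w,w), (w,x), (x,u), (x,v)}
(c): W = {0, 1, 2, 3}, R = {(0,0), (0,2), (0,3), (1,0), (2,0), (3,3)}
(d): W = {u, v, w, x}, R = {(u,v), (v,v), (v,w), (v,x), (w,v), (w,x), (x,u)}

(c)

The schema corresponds to density: \forall x \forall y (Rxy \to \exists z (Rxz \wedge Rzy)).
(a): fails — Ruv but no z with Ruz and Rzv.
(b): fails — Rxu but no z with Rxz and Rzu.
(c): condition met.
(d): fails — Rxu but no z with Rxz and Rzu.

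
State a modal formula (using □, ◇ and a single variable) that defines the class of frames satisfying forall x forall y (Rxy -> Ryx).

q → □◇q

The condition is symmetry. The B schema q → □◇q defines it.
Suppose q→□◇q is valid. Take Rxy and set V(q)={x}. Then q at x, so □◇q at x, so ◇q at y, so some z with Ryz has q; z=x, i.e. Ryx.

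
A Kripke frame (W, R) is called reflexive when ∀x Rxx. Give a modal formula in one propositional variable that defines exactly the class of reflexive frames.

A defining formula is □s → s (the T axiom).
Suppose □s→s is valid. At any x set V(s)={w : Rxw}. Then □s holds at x, so s holds at x, i.e. Rxx.

□s → s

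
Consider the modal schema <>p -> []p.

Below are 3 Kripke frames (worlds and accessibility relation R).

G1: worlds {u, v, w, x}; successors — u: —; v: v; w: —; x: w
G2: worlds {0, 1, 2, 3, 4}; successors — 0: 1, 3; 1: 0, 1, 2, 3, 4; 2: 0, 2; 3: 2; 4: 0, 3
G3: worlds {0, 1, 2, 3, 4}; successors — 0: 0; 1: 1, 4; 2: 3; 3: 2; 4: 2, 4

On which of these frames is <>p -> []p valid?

G1

Frame correspondent (Sahlqvist): forall x forall y forall z (Rxy & Rxz -> y = z) — i.e. partial functionality.
G1: holds.
G2: fails — 0 sees both 1 and 3.
G3: fails — 1 sees both 1 and 4.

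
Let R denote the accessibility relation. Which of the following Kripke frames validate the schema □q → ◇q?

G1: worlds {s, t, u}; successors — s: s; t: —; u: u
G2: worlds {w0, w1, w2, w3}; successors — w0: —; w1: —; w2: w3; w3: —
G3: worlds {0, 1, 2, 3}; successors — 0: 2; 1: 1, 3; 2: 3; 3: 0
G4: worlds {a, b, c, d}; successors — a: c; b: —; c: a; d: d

This is the axiom for seriality; its first-order frame correspondent is ∀x ∃y Rxy.
G1: fails — world t has no successor.
G2: fails — world w0 has no successor.
G3: holds.
G4: fails — world b has no successor.
Valid on: G3.

G3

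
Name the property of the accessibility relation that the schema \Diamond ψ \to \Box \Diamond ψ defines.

This schema is the 5 axiom.
It corresponds to the Euclidean property: \forall x \forall y \forall z (Rxy \wedge Rxz \to Ryz).

The Euclidean property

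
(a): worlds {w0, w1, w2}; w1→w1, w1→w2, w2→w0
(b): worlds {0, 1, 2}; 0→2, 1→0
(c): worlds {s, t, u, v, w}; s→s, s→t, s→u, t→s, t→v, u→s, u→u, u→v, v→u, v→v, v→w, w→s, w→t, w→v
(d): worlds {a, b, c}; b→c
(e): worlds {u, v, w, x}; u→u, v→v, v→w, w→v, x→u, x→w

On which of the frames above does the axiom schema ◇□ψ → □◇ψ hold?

(c)

Frame correspondent (Sahlqvist): ∀x ∀y ∀z (Rxy ∧ Rxz → ∃w (Ryw ∧ Rzw)) — i.e. convergence.
(a): fails — Rw1w2 and Rw1w1 but w2 and w1 have no common successor.
(b): fails — R02 and R02 but 2 and 2 have no common successor.
(c): satisfies the condition.
(d): fails — Rbc and Rbc but c and c have no common successor.
(e): fails — Rxw and Rxu but w and u have no common successor.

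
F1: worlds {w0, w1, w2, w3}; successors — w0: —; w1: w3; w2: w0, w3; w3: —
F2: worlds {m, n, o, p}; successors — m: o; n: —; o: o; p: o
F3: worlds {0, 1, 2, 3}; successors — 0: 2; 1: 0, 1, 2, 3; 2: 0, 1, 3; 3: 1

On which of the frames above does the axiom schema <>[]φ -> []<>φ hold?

F2

This is the axiom for convergence; its first-order frame correspondent is forall x forall y forall z (Rxy & Rxz -> exists w (Ryw & Rzw)).
F1: fails — Rw1w3 and Rw1w3 but w3 and w3 have no common successor.
F2: ✓.
F3: fails — R10 and R12 but 0 and 2 have no common successor.
Valid on: F2.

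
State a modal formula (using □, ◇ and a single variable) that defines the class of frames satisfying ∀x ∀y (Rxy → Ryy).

□(□q → q)

This is shift-reflexivity; the standard corresponding axiom is T□: □(□q → q).
Suppose □(□q→q) is valid. Take Rxy and set V(q)={w : Ryw}. Then at y, □q holds; since □(□q→q) at x, □q→q at y, so q at y, i.e. Ryy.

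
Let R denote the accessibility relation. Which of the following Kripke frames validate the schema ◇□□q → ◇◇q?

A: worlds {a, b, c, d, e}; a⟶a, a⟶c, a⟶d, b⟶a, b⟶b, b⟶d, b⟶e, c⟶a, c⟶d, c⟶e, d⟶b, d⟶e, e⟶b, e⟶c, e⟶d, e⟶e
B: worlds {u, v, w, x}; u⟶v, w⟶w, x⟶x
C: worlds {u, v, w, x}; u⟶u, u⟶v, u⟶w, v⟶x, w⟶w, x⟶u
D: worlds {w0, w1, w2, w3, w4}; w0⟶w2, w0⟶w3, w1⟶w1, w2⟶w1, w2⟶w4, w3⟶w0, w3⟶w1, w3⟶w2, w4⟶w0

A, C

This is the axiom for a generalized confluence (Geach) condition; its first-order frame correspondent is ∀x ∀y (xRy → ∃w (yR²w ∧ xR²w)).
A: satisfies the condition.
B: fails — uRv but no t with vR²t and uR²t.
C: satisfies the condition.
D: fails — w2Rw4 but no w with w4R²w and w2R²w.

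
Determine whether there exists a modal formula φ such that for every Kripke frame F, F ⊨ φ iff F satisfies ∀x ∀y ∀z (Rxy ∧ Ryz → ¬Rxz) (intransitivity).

Not definable by any modal formula

Modal frame validity is preserved under surjective bounded morphisms.
The 3-cycle (worlds w0,w1,w2 with w0→w1→w2→w0) is intransitive. Mapping every world to a single reflexive point • is a surjective bounded morphism; the reflexive point is not intransitive (R••∧R•• but R••).
Hence intransitivity is not modally definable.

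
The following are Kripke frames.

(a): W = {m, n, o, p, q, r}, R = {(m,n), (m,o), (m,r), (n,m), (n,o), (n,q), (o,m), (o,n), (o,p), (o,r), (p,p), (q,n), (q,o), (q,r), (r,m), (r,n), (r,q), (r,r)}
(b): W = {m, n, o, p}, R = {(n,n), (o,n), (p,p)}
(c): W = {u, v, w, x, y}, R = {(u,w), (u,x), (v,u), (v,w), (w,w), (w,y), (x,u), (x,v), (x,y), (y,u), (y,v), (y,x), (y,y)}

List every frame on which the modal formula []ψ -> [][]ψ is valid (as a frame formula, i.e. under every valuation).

(b)

The schema corresponds to transitivity: forall x forall y forall z (Rxy & Ryz -> Rxz).
(a): fails — Rom and Rmo but not Roo.
(b): satisfies the condition.
(c): fails — Ruw and Rwy but not Ruy.
Valid on: (b).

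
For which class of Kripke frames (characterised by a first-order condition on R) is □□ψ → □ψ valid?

Density

Suppose □□ψ→□ψ is valid. Take Rxy and set V(ψ)={w : xR²w}. Then □□ψ at x, so □ψ at x, so ψ at y, i.e. ∃z(Rxz∧Rzy).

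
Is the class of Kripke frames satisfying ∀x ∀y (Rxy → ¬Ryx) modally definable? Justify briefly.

If a class were modally definable it would be closed under surjective bounded morphisms (Goldblatt–Thomason).
The 4-cycle (worlds w0,w1,w2,w3 with w0→w1→w2→w3→w0) is asymmetric. Mapping every world to a single reflexive point • is a surjective bounded morphism, and the reflexive point is not asymmetric (R•• but asymmetry requires ¬R••).
So the class is not modally definable.

No — not modally definable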